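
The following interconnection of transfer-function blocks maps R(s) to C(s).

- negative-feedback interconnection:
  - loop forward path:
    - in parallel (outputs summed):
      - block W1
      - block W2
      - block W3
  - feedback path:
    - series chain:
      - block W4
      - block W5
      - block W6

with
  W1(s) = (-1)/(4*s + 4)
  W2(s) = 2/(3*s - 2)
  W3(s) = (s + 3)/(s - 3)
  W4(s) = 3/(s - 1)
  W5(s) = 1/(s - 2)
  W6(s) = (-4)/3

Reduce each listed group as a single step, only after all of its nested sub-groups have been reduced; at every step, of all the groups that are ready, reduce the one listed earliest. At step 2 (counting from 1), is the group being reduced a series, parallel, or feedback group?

Answer: series

Working:
Step 1 - combine W1, W2, W3 in parallel
Step 2 - series reduction of W4, W5, W6
Step 3 - feedback reduction of (W1+W2+W3), (W4*W5*W6)
At step 2 the group reduced is series.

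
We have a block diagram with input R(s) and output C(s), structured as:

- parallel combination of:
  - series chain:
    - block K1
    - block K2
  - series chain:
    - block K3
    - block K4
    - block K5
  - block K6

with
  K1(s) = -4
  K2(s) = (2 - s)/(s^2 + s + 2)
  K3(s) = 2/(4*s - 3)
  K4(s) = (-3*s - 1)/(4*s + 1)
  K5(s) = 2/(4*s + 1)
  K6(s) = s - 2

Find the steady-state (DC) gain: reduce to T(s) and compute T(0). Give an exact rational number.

Answer: -14/3

Working:
(1) series reduction of K1, K2 -> (4*s - 8)/(s^2 + s + 2)
(2) cascade K3, K4, K5 -> (-12*s - 4)/(64*s^3 - 16*s^2 - 20*s - 3)
(3) combine (K1*K2), (K3*K4*K5), K6 in parallel -> (64*s^6 - 80*s^5 + 252*s^4 - 827*s^3 + 99*s^2 + 200*s + 28)/(64*s^5 + 48*s^4 + 92*s^3 - 55*s^2 - 43*s - 6)
DC gain: substitute s = 0 into T(s) from step 3: T(0) = 28/(-6) = -14/3.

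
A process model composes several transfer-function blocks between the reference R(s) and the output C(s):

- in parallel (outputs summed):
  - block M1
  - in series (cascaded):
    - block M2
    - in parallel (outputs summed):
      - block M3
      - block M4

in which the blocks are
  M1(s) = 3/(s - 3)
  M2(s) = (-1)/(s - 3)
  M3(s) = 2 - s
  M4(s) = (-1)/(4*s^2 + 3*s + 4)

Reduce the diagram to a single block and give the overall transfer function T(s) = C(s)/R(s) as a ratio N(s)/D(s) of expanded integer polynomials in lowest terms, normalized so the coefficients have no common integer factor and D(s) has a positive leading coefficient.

Answer: (4*s^3 + 7*s^2 + 7*s + 5)/(4*s^3 - 9*s^2 - 5*s - 12)

Working:
Step 1 - parallel reduction of M3, M4 = (-4*s^3 + 5*s^2 + 2*s + 7)/(4*s^2 + 3*s + 4)
Step 2 - multiply M2, (M3+M4) (series) = (4*s^3 - 5*s^2 - 2*s - 7)/(4*s^3 - 9*s^2 - 5*s - 12)
Step 3 - reduce the parallel group M1, (M2*(M3+M4)), giving the overall T(s)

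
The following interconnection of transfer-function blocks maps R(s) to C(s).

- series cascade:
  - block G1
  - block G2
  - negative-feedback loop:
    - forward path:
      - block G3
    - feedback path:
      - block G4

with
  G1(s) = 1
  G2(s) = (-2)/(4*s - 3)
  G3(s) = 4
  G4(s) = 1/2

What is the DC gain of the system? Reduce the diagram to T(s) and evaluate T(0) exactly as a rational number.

Reducing step by step:

1. apply the feedback formula to G3, G4; result 4/3
2. cascade G1, G2, [G3/(1+G3*G4)]; result (-8)/(12*s - 9)
Step 2 gives the overall T(s). Then T(0) = -8/(-9) = 8/9.

Answer: 8/9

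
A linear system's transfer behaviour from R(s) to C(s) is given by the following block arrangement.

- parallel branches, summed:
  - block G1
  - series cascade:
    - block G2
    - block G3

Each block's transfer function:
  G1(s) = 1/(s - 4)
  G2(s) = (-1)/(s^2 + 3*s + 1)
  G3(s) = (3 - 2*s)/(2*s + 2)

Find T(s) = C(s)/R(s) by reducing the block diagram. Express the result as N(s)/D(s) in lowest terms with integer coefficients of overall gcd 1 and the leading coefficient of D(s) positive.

Step 1 - multiply G2, G3 (series) -> (2*s - 3)/(2*s^3 + 8*s^2 + 8*s + 2)
Step 2 - combine G1, (G2*G3) in parallel; the result is T(s) itself (integer coefficients, no common factor, positive leading denominator coefficient)

Therefore the answer is (2*s^3 + 10*s^2 - 3*s + 14)/(2*s^4 - 24*s^2 - 30*s - 8).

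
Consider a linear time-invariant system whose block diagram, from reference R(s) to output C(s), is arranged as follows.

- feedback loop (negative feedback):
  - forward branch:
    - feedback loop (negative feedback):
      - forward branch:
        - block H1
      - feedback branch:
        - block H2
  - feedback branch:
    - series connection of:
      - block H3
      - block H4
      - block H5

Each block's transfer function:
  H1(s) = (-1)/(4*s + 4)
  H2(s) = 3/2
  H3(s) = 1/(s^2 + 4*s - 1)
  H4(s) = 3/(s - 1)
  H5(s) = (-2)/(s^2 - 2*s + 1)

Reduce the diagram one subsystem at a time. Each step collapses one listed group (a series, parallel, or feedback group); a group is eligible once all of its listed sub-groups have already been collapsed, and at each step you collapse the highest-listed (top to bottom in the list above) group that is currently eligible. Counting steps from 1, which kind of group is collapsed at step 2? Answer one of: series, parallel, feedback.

The answer is series.

Reasoning:
Step 1: close the feedback loop around H1, H2
Step 2: cascade H3, H4, H5
Step 3: collapse the loop ([H1/(1+H1*H2)] forward, (H3*H4*H5) return)
At step 2 the group reduced is series.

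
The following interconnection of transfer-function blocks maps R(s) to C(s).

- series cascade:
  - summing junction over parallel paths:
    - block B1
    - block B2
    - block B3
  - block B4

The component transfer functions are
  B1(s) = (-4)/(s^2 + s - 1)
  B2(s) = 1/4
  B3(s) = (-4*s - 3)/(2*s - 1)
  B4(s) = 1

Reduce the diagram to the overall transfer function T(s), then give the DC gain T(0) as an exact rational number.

Reducing step by step:

Step 1: parallel reduction of B1, B2, B3: (-14*s^3 - 27*s^2 - 31*s + 29)/(8*s^3 + 4*s^2 - 12*s + 4)
Step 2: reduce the series chain (B1+B2+B3), B4: (-14*s^3 - 27*s^2 - 31*s + 29)/(8*s^3 + 4*s^2 - 12*s + 4)
That last expression is T(s); at s = 0 only the constant terms survive, so T(0) = 29/4.

Answer: 29/4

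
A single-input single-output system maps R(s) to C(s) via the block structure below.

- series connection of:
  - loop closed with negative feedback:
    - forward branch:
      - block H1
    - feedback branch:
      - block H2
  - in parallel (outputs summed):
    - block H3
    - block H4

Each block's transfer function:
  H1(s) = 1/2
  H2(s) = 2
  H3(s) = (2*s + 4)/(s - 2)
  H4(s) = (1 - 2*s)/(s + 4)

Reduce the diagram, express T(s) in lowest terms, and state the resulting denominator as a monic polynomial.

1. close the feedback loop around H1, H2 gives 1/4
2. reduce the parallel group H3, H4 gives (17*s + 14)/(s^2 + 2*s - 8)
3. reduce the series chain [H1/(1+H1*H2)], (H3+H4) gives (17*s + 14)/(4*s^2 + 8*s - 32)
No further cancellation is possible in the step-3 result, so that is T(s). Its denominator becomes monic after dividing by the leading coefficient 4.

Final answer: s^2 + 2*s - 8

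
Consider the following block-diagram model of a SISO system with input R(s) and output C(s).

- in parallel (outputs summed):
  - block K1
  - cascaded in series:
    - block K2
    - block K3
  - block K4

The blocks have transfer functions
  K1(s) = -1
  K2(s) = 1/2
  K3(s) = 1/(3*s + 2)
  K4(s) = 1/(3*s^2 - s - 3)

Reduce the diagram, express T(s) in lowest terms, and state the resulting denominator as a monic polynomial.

The answer is s^3 + s^2/3 - 11*s/9 - 2/3.

Reasoning:
1. multiply K2, K3 (series) -> 1/(6*s + 4)
2. add K1, (K2*K3), K4 (parallel) -> (-18*s^3 - 3*s^2 + 27*s + 13)/(18*s^3 + 6*s^2 - 22*s - 12)
Step 2 gives the fully reduced T(s), with no common factor left to cancel. The denominator's leading coefficient is 18, so divide each of its coefficients by 18 to get the monic form.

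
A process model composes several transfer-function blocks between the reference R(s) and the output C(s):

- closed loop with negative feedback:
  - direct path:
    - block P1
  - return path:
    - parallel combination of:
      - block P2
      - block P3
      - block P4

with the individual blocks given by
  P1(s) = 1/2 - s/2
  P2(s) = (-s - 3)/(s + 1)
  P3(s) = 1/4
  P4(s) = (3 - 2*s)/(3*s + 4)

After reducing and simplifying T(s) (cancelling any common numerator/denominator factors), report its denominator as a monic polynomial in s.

Reducing step by step:

Step 1: sum the parallel branches P2, P3, P4, giving (-17*s^2 - 41*s - 32)/(12*s^2 + 28*s + 16)
Step 2: feedback reduction of P1, (P2+P3+P4), giving (-12*s^3 - 16*s^2 + 12*s + 16)/(17*s^3 + 48*s^2 + 47*s)
T(s) is the step-2 result (common factors already cancelled). Leading coefficient of the denominator: 17. Divide through by 17 for the monic polynomial.

Answer: s^3 + 48*s^2/17 + 47*s/17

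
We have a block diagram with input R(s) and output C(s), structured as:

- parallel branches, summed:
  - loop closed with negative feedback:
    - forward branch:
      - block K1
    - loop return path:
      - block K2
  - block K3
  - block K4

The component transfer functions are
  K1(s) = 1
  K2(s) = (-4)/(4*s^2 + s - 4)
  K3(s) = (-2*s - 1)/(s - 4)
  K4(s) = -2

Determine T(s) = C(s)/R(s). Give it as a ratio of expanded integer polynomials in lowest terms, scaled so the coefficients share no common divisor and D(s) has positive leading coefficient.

Reducing step by step:

Step 1. apply the feedback formula to K1, K2 -> (4*s^2 + s - 4)/(4*s^2 + s - 8)
Step 2. add [K1/(1+K1*K2)], K3, K4 (parallel), giving the overall T(s)

Answer: (-12*s^3 + 9*s^2 + 31*s - 40)/(4*s^3 - 15*s^2 - 12*s + 32)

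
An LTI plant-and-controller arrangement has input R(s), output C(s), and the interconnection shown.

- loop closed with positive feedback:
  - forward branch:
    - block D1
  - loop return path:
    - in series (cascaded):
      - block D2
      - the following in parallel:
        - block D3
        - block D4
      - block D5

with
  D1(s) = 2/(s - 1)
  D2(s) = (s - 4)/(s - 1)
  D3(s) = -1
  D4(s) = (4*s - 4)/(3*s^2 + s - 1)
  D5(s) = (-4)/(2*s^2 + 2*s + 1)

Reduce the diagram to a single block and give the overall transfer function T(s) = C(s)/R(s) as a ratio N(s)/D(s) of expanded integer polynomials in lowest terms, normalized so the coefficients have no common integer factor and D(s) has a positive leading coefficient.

1. add D3, D4 (parallel): (-3*s^2 + 3*s - 3)/(3*s^2 + s - 1)
2. reduce the series chain D2, (D3+D4), D5: (12*s^3 - 60*s^2 + 60*s - 48)/(6*s^5 + 2*s^4 - 5*s^3 - 4*s^2 + 1)
3. feedback reduction of D1, (D2*(D3+D4)*D5) - this is the overall T(s), already in the required normalized form

Final answer: (12*s^5 + 4*s^4 - 10*s^3 - 8*s^2 + 2)/(6*s^6 - 4*s^5 - 7*s^4 - 23*s^3 + 124*s^2 - 119*s + 95)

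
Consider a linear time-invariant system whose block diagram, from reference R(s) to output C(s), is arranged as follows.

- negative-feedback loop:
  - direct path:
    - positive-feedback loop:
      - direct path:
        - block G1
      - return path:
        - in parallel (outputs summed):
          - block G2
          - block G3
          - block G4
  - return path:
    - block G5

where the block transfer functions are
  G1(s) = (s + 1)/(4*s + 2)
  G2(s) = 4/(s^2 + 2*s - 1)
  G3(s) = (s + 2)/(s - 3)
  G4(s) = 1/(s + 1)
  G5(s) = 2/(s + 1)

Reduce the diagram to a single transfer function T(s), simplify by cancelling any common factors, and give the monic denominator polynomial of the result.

Reducing step by step:

[1] add G2, G3, G4 (parallel), giving (s^4 + 6*s^3 + 10*s^2 - 14*s - 11)/(s^4 - 8*s^2 - 4*s + 3)
[2] feedback reduction of G1, (G2+G3+G4), giving (s^4 - 8*s^2 - 4*s + 3)/(3*s^4 - 8*s^3 - 40*s^2 + 12*s + 17)
[3] reduce the feedback loop with forward [G1/(1-G1*(G2+G3+G4))] and return G5, giving (s^4 - 8*s^2 - 4*s + 3)/(3*s^4 - 6*s^3 - 42*s^2 - 2*s + 23)
That last expression is T(s), already simplified. Scaling its denominator by 1/3 (the reciprocal of the leading coefficient) yields the monic denominator.

Answer: s^4 - 2*s^3 - 14*s^2 - 2*s/3 + 23/3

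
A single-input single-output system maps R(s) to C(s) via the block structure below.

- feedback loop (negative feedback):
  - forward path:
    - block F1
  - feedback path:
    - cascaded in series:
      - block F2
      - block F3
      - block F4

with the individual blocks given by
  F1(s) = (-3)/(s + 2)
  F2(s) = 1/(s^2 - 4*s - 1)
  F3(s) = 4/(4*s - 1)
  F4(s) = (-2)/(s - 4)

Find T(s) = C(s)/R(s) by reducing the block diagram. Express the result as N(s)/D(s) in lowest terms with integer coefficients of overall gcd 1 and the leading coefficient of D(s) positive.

Answer: (-12*s^4 + 99*s^3 - 204*s^2 - 3*s + 12)/(4*s^5 - 25*s^4 + 2*s^3 + 137*s^2 - 2*s + 16)

Working:
Step 1. multiply F2, F3, F4 (series): (-8)/(4*s^4 - 33*s^3 + 68*s^2 + s - 4)
Step 2. reduce the feedback loop with forward F1 and return (F2*F3*F4), which is the overall transfer function T(s) = C(s)/R(s) in lowest terms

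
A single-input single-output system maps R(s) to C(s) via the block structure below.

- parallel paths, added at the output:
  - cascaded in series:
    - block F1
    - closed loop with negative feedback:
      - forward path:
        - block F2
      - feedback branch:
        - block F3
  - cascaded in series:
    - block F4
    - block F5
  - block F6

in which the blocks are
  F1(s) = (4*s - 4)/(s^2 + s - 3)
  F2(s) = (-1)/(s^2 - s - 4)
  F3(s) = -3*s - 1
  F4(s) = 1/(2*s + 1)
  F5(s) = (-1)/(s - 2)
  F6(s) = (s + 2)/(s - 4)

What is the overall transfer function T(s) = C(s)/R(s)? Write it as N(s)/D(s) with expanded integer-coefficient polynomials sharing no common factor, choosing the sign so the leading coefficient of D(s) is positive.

Answer: (2*s^6 + 9*s^5 - 5*s^4 - 62*s^3 + 35*s^2 + 41*s - 32)/(2*s^6 - 3*s^5 - 34*s^4 + 30*s^3 + 131*s^2 - 90*s - 72)

Working:
Step 1: feedback reduction of F2, F3 gives (-1)/(s^2 + 2*s - 3)
Step 2: series reduction of F1, [F2/(1+F2*F3)] gives (-4)/(s^3 + 4*s^2 - 9)
Step 3: series reduction of F4, F5 gives (-1)/(2*s^2 - 3*s - 2)
Step 4: parallel reduction of (F1*[F2/(1+F2*F3)]), (F4*F5), F6; the result is T(s) itself (integer coefficients, no common factor, positive leading denominator coefficient)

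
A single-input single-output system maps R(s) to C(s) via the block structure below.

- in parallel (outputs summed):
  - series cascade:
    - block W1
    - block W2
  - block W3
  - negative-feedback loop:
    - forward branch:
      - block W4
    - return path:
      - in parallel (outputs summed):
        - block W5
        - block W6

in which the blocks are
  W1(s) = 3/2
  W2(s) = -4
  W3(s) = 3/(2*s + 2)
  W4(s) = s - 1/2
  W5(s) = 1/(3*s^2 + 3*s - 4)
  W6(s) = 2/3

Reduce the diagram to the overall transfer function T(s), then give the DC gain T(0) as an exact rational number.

The answer is -195/38.

Reasoning:
[1] combine W1, W2 in series -> -6
[2] parallel reduction of W5, W6 -> (6*s^2 + 6*s - 5)/(9*s^2 + 9*s - 12)
[3] collapse the loop (W4 forward, (W5+W6) return) -> (18*s^3 + 9*s^2 - 33*s + 12)/(12*s^3 + 24*s^2 + 2*s - 19)
[4] parallel reduction of (W1*W2), W3, [W4/(1+W4*(W5+W6))] -> (-108*s^4 - 342*s^3 - 288*s^2 + 168*s + 195)/(24*s^4 + 72*s^3 + 52*s^2 - 34*s - 38)
The step-4 result is T(s). Setting s = 0: T(0) = 195/(-38) = -195/38.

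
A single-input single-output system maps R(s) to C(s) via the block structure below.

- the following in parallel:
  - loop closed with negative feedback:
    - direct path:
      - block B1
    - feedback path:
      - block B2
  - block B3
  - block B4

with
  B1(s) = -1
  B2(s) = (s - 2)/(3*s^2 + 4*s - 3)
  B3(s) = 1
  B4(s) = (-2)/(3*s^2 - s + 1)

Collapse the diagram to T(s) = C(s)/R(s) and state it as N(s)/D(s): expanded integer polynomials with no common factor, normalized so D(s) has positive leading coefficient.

Step 1 - reduce the feedback loop with forward B1 and return B2: (-3*s^2 - 4*s + 3)/(3*s^2 + 3*s - 1)
Step 2 - add [B1/(1+B1*B2)], B3, B4 (parallel), which is the overall transfer function T(s) = C(s)/R(s) in lowest terms

Hence the answer: (-3*s^3 + s^2 - 9*s + 4)/(9*s^4 + 6*s^3 - 3*s^2 + 4*s - 1)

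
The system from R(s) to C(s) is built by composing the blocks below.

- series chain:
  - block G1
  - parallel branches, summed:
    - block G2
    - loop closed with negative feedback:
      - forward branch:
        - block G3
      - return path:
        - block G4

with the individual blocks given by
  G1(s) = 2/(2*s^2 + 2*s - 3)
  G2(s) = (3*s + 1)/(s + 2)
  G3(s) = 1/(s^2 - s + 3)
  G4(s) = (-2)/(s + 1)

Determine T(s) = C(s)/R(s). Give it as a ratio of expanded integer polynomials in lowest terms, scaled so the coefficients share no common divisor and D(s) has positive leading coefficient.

The answer is (6*s^4 + 2*s^3 + 14*s^2 + 16*s + 6)/(2*s^6 + 6*s^5 + 5*s^4 + 8*s^3 + 8*s^2 - 11*s - 6).

Reasoning:
1. feedback reduction of G3, G4 gives (s + 1)/(s^3 + 2*s + 1)
2. sum the parallel branches G2, [G3/(1+G3*G4)] gives (3*s^4 + s^3 + 7*s^2 + 8*s + 3)/(s^4 + 2*s^3 + 2*s^2 + 5*s + 2)
3. cascade G1, (G2+[G3/(1+G3*G4)]), which is the overall transfer function T(s) = C(s)/R(s) in lowest terms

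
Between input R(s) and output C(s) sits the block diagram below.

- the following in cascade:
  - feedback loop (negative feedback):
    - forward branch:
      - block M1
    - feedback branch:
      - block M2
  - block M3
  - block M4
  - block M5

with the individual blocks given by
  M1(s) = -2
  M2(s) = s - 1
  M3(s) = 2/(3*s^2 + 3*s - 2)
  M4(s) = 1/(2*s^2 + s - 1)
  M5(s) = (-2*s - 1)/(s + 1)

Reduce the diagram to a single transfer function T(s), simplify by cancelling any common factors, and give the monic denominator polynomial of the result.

[1] reduce the feedback loop with forward M1 and return M2; result 2/(2*s - 3)
[2] series reduction of [M1/(1+M1*M2)], M3, M4, M5; result (-8*s - 4)/(12*s^6 + 12*s^5 - 35*s^4 - 33*s^3 + 21*s^2 + 13*s - 6)
That last expression is T(s), already simplified. Scaling its denominator by 1/12 (the reciprocal of the leading coefficient) yields the monic denominator.

Answer: s^6 + s^5 - 35*s^4/12 - 11*s^3/4 + 7*s^2/4 + 13*s/12 - 1/2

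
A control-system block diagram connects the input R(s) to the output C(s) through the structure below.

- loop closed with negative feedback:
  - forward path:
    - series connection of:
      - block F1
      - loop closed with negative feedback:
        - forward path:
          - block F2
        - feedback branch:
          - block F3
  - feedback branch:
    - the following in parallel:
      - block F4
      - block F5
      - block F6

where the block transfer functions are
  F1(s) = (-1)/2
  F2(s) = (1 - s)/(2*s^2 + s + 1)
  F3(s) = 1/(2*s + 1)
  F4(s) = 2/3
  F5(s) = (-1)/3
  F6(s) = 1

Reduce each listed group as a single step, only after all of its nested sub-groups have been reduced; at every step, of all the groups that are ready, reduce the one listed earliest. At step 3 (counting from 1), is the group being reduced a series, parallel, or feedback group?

Answer: parallel

Working:
Step 1 - reduce the feedback loop with forward F2 and return F3
Step 2 - series reduction of F1, [F2/(1+F2*F3)]
Step 3 - combine F4, F5, F6 in parallel
Step 4 - apply the feedback formula to (F1*[F2/(1+F2*F3)]), (F4+F5+F6)
So the answer for step 3 is parallel.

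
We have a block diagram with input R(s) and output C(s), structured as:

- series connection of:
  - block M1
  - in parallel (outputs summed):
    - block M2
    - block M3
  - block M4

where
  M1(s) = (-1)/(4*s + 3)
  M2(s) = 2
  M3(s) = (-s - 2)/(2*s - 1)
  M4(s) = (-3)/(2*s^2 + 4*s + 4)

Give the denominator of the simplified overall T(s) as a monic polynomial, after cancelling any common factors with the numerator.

(1) reduce the parallel group M2, M3 -> (3*s - 4)/(2*s - 1)
(2) multiply M1, (M2+M3), M4 (series) -> (9*s - 12)/(16*s^4 + 36*s^3 + 34*s^2 - 4*s - 12)
No further cancellation is possible in the step-2 result, so that is T(s). Its denominator becomes monic after dividing by the leading coefficient 16.

Therefore the answer is s^4 + 9*s^3/4 + 17*s^2/8 - s/4 - 3/4.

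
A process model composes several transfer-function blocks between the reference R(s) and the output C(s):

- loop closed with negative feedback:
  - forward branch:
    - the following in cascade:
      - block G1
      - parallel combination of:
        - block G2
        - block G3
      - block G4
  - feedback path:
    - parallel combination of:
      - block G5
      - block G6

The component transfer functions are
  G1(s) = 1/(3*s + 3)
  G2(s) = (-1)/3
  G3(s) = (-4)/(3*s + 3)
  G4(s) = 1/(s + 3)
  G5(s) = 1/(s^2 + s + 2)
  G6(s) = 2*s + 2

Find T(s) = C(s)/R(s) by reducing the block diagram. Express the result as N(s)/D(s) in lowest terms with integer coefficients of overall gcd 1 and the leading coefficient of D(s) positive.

Step 1 - add G2, G3 (parallel); result (-s - 5)/(3*s + 3)
Step 2 - combine G1, (G2+G3), G4 in series; result (-s - 5)/(9*s^3 + 45*s^2 + 63*s + 27)
Step 3 - add G5, G6 (parallel); result (2*s^3 + 4*s^2 + 6*s + 5)/(s^2 + s + 2)
Step 4 - reduce the feedback loop with forward (G1*(G2+G3)*G4) and return (G5+G6); the result is T(s) itself (integer coefficients, no common factor, positive leading denominator coefficient)

Therefore the answer is (-s^3 - 6*s^2 - 7*s - 10)/(9*s^5 + 52*s^4 + 112*s^3 + 154*s^2 + 118*s + 29).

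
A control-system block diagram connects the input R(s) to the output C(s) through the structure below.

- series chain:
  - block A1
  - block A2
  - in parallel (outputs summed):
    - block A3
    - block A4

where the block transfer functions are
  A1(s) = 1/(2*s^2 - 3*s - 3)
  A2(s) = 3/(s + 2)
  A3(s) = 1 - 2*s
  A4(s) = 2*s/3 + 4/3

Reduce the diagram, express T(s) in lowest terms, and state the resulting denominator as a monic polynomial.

First reduce the diagram to T(s).

Step 1: sum the parallel branches A3, A4 gives 7/3 - 4*s/3
Step 2: multiply A1, A2, (A3+A4) (series) gives (7 - 4*s)/(2*s^3 + s^2 - 9*s - 6)
That last expression is T(s), already simplified. Scaling its denominator by 1/2 (the reciprocal of the leading coefficient) yields the monic denominator.

Answer: s^3 + s^2/2 - 9*s/2 - 3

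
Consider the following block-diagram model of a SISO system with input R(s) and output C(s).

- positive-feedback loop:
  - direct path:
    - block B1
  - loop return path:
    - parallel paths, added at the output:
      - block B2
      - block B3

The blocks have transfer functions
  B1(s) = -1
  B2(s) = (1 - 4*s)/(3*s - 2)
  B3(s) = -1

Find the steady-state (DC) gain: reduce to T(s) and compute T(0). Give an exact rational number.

(1) reduce the parallel group B2, B3 = (3 - 7*s)/(3*s - 2)
(2) feedback reduction of B1, (B2+B3) = (3*s - 2)/(4*s - 1)
Step 2 gives the overall T(s). Then T(0) = -2/(-1) = 2.

Answer: 2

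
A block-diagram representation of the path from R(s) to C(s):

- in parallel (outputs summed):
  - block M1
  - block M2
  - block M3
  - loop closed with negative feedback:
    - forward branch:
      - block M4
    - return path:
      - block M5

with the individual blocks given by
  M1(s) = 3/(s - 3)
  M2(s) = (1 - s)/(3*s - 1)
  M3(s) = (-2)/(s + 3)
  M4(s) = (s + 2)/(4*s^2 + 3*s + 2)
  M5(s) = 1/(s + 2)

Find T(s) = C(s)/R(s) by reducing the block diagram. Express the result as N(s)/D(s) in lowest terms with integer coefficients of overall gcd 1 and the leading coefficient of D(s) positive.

Step 1. apply the feedback formula to M4, M5: (s + 2)/(4*s^2 + 3*s + 3)
Step 2. parallel reduction of M1, M2, M3, [M4/(1+M4*M5)], which is the overall transfer function T(s) = C(s)/R(s) in lowest terms

Hence the answer: (-4*s^5 + 16*s^4 + 226*s^3 + 46*s^2 + 42*s - 54)/(12*s^5 + 5*s^4 - 102*s^3 - 48*s^2 - 54*s + 27)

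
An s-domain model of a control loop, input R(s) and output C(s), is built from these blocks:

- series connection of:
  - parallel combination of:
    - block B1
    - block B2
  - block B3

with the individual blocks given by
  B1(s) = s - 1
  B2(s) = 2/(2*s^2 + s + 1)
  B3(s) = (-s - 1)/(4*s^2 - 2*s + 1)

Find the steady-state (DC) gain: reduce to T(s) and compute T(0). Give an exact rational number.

Step 1 - add B1, B2 (parallel) gives (2*s^3 - s^2 + 1)/(2*s^2 + s + 1)
Step 2 - reduce the series chain (B1+B2), B3 gives (-2*s^4 - s^3 + s^2 - s - 1)/(8*s^4 + 4*s^2 - s + 1)
The step-2 result is T(s). Setting s = 0: T(0) = -1/1 = -1.

Therefore the answer is -1.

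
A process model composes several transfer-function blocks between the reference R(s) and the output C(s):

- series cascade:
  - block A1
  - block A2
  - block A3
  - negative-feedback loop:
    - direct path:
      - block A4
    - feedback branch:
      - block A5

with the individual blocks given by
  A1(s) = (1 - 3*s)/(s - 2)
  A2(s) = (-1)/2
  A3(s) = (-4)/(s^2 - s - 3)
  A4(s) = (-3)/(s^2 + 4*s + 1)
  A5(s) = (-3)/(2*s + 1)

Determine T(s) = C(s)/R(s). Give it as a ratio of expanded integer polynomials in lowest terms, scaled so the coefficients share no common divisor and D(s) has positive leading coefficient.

(1) collapse the loop (A4 forward, A5 return), giving (-6*s - 3)/(2*s^3 + 9*s^2 + 6*s + 10)
(2) cascade A1, A2, A3, [A4/(1+A4*A5)], which is the overall transfer function T(s) = C(s)/R(s) in lowest terms

Hence the answer: (36*s^2 + 6*s - 6)/(2*s^6 + 3*s^5 - 23*s^4 - 5*s^3 + 18*s^2 + 26*s + 60)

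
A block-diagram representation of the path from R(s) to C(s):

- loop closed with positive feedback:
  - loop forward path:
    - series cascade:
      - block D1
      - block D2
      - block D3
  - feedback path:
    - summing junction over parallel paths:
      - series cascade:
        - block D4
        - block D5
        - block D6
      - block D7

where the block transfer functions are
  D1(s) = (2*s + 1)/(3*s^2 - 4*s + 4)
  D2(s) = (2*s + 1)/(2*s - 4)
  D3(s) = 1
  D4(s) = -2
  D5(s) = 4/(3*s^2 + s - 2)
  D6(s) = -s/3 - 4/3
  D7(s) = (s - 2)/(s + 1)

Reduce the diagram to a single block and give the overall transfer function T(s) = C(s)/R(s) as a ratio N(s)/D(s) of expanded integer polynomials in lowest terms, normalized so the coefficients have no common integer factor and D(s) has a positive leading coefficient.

Step 1 - multiply D1, D2, D3 (series): (4*s^2 + 4*s + 1)/(6*s^3 - 20*s^2 + 24*s - 16)
Step 2 - combine D4, D5, D6 in series: (8*s + 32)/(9*s^2 + 3*s - 6)
Step 3 - reduce the parallel group (D4*D5*D6), D7: (9*s^2 - 16*s + 44)/(9*s^2 + 3*s - 6)
Step 4 - reduce the feedback loop with forward (D1*D2*D3) and return ((D4*D5*D6)+D7), giving the overall T(s)

Hence the answer: (36*s^4 + 48*s^3 - 3*s^2 - 21*s - 6)/(54*s^5 - 198*s^4 + 148*s^3 - 73*s^2 - 352*s + 52)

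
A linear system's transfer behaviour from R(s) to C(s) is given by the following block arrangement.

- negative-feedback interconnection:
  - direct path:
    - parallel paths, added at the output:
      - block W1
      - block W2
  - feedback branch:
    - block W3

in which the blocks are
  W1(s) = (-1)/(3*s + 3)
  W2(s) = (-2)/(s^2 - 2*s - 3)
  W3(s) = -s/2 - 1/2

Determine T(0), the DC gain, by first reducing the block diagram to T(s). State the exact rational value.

Step 1. parallel reduction of W1, W2 = (-s - 3)/(3*s^2 - 6*s - 9)
Step 2. close the feedback loop around (W1+W2), W3 = (-2*s - 6)/(7*s^2 - 8*s - 15)
Step 2 gives the overall T(s). Then T(0) = -6/(-15) = 2/5.

Final answer: 2/5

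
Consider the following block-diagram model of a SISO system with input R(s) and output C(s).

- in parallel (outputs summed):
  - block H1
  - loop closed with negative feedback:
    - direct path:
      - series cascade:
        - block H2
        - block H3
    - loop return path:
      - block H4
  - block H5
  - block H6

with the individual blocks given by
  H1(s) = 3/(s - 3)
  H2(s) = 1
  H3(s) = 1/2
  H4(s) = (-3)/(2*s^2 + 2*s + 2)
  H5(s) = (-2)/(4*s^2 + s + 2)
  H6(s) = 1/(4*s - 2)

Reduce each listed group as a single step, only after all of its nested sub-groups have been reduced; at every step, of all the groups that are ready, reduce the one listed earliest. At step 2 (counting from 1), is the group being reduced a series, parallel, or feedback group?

Step 1. series reduction of H2, H3
Step 2. collapse the loop ((H2*H3) forward, H4 return)
Step 3. combine H1, [(H2*H3)/(1+(H2*H3)*H4)], H5, H6 in parallel
Step 2: feedback.

Hence the answer: feedback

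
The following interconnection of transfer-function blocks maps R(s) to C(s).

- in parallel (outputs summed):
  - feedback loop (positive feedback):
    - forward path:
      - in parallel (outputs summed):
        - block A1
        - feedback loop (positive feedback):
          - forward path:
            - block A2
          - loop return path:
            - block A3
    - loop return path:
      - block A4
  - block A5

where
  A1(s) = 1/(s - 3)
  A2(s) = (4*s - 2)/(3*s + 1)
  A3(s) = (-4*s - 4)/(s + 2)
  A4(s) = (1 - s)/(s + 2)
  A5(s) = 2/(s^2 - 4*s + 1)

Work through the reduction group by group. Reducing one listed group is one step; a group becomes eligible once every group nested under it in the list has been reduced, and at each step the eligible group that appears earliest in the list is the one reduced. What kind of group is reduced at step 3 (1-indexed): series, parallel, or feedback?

Reducing step by step:

1. feedback reduction of A2, A3
2. combine A1, [A2/(1-A2*A3)] in parallel
3. collapse the loop ((A1+[A2/(1-A2*A3)]) forward, A4 return)
4. add [(A1+[A2/(1-A2*A3)])/(1-(A1+[A2/(1-A2*A3)])*A4)], A5 (parallel)
Step 3: feedback.

Answer: feedback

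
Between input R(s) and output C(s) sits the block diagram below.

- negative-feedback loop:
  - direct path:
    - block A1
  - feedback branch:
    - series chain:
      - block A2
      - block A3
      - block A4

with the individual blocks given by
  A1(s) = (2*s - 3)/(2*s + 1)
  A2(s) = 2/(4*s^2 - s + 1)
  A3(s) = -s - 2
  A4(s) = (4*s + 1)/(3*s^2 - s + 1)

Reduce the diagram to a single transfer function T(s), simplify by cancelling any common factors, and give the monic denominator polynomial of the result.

Reducing step by step:

[1] reduce the series chain A2, A3, A4: (-8*s^2 - 18*s - 4)/(12*s^4 - 7*s^3 + 8*s^2 - 2*s + 1)
[2] close the feedback loop around A1, (A2*A3*A4): (24*s^5 - 50*s^4 + 37*s^3 - 28*s^2 + 8*s - 3)/(24*s^5 - 2*s^4 - 7*s^3 - 8*s^2 + 46*s + 13)
T(s) is the step-2 result (common factors already cancelled). Leading coefficient of the denominator: 24. Divide through by 24 for the monic polynomial.

Answer: s^5 - s^4/12 - 7*s^3/24 - s^2/3 + 23*s/12 + 13/24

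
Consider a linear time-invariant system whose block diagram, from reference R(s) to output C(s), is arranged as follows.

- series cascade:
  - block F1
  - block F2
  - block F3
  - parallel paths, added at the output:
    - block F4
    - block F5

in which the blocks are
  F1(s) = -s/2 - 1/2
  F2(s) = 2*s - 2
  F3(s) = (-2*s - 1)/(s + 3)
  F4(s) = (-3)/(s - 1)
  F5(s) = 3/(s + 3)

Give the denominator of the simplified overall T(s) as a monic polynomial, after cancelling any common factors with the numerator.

Step 1. combine F4, F5 in parallel = (-12)/(s^2 + 2*s - 3)
Step 2. combine F1, F2, F3, (F4+F5) in series = (-24*s^2 - 36*s - 12)/(s^2 + 6*s + 9)
That last expression is T(s), already simplified, and its denominator is already monic.

Hence the answer: s^2 + 6*s + 9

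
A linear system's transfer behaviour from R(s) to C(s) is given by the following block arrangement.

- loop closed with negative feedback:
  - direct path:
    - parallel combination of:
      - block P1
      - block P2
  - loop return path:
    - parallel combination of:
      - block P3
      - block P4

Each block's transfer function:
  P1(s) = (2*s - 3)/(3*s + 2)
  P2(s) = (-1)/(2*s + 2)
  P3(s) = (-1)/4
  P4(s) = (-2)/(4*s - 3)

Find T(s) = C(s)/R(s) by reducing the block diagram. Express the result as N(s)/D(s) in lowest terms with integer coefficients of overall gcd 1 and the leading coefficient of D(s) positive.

Step 1. add P1, P2 (parallel): (4*s^2 - 5*s - 8)/(6*s^2 + 10*s + 4)
Step 2. reduce the parallel group P3, P4: (-4*s - 5)/(16*s - 12)
Step 3. collapse the loop ((P1+P2) forward, (P3+P4) return) - this is the overall T(s), already in the required normalized form

Hence the answer: (64*s^3 - 128*s^2 - 68*s + 96)/(80*s^3 + 88*s^2 + s - 8)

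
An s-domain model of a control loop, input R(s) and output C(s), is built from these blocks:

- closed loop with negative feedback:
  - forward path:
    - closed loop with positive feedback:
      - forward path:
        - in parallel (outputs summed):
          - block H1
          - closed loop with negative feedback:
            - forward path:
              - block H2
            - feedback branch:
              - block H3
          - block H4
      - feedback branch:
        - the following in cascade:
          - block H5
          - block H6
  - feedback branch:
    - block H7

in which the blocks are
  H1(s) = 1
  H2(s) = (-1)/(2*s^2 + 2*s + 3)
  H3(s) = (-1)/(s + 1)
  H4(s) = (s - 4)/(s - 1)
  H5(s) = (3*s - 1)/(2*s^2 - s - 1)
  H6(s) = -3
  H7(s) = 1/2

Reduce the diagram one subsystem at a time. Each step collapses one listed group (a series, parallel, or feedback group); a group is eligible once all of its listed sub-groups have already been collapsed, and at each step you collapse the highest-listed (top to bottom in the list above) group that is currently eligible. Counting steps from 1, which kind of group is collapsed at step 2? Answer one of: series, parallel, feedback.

Reducing step by step:

1. collapse the loop (H2 forward, H3 return)
2. sum the parallel branches H1, [H2/(1+H2*H3)], H4
3. multiply H5, H6 (series)
4. close the feedback loop around (H1+[H2/(1+H2*H3)]+H4), (H5*H6)
5. collapse the loop ([(H1+[H2/(1+H2*H3)]+H4)/(1-(H1+[H2/(1+H2*H3)]+H4)*(H5*H6))] forward, H7 return)
Step 2 collapses a parallel group.

Answer: parallel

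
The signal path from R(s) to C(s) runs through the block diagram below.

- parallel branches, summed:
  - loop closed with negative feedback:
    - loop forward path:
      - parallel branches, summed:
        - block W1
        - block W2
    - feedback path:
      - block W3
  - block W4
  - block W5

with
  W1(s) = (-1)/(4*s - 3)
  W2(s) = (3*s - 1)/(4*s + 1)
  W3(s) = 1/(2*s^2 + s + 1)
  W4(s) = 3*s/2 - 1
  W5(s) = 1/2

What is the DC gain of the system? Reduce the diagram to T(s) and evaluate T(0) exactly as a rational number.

First reduce the diagram to T(s).

Step 1. reduce the parallel group W1, W2: (12*s^2 - 17*s + 2)/(16*s^2 - 8*s - 3)
Step 2. feedback reduction of (W1+W2), W3: (24*s^4 - 22*s^3 - s^2 - 15*s + 2)/(32*s^4 + 14*s^2 - 28*s - 1)
Step 3. combine [(W1+W2)/(1+(W1+W2)*W3)], W4, W5 in parallel: (96*s^5 + 16*s^4 - 2*s^3 - 100*s^2 - 5*s + 5)/(64*s^4 + 28*s^2 - 56*s - 2)
The step-3 result is T(s). Setting s = 0: T(0) = 5/(-2) = -5/2.

Answer: -5/2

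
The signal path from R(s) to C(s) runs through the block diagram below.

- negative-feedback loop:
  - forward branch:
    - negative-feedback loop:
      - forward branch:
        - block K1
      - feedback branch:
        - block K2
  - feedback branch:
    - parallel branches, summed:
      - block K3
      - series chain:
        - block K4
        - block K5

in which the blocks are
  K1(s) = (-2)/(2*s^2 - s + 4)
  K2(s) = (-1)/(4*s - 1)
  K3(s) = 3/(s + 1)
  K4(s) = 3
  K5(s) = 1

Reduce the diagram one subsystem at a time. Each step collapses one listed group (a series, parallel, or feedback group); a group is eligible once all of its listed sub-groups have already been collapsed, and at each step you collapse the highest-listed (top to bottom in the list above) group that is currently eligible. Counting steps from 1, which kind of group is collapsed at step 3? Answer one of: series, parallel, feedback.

[1] reduce the feedback loop with forward K1 and return K2
[2] reduce the series chain K4, K5
[3] reduce the parallel group K3, (K4*K5)
[4] collapse the loop ([K1/(1+K1*K2)] forward, (K3+(K4*K5)) return)
The group at step 3 is a parallel group.

Hence the answer: parallel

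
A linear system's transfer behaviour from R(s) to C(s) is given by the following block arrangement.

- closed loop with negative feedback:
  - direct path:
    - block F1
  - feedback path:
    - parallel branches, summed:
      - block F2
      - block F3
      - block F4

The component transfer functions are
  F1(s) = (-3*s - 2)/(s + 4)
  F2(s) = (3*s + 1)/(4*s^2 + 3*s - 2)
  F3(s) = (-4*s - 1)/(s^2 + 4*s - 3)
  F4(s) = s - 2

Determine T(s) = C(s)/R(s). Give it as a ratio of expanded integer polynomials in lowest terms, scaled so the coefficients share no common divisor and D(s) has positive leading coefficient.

Step 1 - add F2, F3, F4 (parallel); result (4*s^5 + 11*s^4 - 53*s^3 - 16*s^2 + 40*s - 13)/(4*s^4 + 19*s^3 - 2*s^2 - 17*s + 6)
Step 2 - apply the feedback formula to F1, (F2+F3+F4); the result is T(s) itself (integer coefficients, no common factor, positive leading denominator coefficient)

Answer: (12*s^5 + 65*s^4 + 32*s^3 - 55*s^2 - 16*s + 12)/(12*s^6 + 37*s^5 - 172*s^4 - 228*s^3 + 113*s^2 + 103*s - 50)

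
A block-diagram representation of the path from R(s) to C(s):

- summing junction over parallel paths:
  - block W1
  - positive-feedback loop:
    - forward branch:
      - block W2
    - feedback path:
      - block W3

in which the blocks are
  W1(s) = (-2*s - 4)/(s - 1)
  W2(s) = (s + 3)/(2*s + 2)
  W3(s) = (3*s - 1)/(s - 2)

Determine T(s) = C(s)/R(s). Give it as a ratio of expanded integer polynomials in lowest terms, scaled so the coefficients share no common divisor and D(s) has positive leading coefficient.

The answer is (-3*s^3 - 24*s^2 - 35*s - 10)/(s^3 + 9*s^2 - 9*s - 1).

Reasoning:
Step 1. collapse the loop (W2 forward, W3 return): (-s^2 - s + 6)/(s^2 + 10*s + 1)
Step 2. combine W1, [W2/(1-W2*W3)] in parallel; the result is T(s) itself (integer coefficients, no common factor, positive leading denominator coefficient)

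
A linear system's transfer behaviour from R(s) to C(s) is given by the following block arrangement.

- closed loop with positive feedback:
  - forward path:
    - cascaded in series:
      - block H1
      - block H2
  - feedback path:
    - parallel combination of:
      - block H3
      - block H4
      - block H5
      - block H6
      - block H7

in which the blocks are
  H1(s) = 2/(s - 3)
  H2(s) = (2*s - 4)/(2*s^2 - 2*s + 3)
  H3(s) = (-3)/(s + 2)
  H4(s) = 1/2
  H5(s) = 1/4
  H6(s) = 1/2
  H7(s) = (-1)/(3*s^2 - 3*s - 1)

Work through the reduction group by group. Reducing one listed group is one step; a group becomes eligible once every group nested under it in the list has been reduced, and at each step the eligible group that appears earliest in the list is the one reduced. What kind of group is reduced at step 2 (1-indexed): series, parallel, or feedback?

1. series reduction of H1, H2
2. sum the parallel branches H3, H4, H5, H6, H7
3. close the feedback loop around (H1*H2), (H3+H4+H5+H6+H7)
Step 2 collapses a parallel group.

Hence the answer: parallel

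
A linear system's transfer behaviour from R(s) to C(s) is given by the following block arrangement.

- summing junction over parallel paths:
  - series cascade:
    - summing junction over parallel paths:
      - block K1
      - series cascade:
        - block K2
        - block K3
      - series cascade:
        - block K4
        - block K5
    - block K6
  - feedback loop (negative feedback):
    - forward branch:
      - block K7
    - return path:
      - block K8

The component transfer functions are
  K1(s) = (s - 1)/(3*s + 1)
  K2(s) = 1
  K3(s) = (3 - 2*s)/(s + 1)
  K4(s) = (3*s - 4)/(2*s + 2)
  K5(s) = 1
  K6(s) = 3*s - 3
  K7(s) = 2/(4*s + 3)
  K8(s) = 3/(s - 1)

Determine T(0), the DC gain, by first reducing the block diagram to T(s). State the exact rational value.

Answer: -2/3

Working:
Step 1 - series reduction of K2, K3 = (3 - 2*s)/(s + 1)
Step 2 - reduce the series chain K4, K5 = (3*s - 4)/(2*s + 2)
Step 3 - combine K1, (K2*K3), (K4*K5) in parallel = (-s^2 + 5*s)/(6*s^2 + 8*s + 2)
Step 4 - cascade (K1+(K2*K3)+(K4*K5)), K6 = (-3*s^3 + 18*s^2 - 15*s)/(6*s^2 + 8*s + 2)
Step 5 - close the feedback loop around K7, K8 = (2*s - 2)/(4*s^2 - s + 3)
Step 6 - reduce the parallel group ((K1+(K2*K3)+(K4*K5))*K6), [K7/(1+K7*K8)] = (-12*s^5 + 75*s^4 - 75*s^3 + 73*s^2 - 57*s - 4)/(24*s^4 + 26*s^3 + 18*s^2 + 22*s + 6)
DC gain: substitute s = 0 into T(s) from step 6: T(0) = -4/6 = -2/3.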